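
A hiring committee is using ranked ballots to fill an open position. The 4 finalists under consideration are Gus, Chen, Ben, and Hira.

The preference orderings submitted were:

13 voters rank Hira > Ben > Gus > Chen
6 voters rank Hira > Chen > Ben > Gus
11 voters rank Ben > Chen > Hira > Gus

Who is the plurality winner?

First-place vote totals:
  Gus: 0
  Chen: 0
  Ben: 11
  Hira: 19
Hira has the most first-place votes.

Hira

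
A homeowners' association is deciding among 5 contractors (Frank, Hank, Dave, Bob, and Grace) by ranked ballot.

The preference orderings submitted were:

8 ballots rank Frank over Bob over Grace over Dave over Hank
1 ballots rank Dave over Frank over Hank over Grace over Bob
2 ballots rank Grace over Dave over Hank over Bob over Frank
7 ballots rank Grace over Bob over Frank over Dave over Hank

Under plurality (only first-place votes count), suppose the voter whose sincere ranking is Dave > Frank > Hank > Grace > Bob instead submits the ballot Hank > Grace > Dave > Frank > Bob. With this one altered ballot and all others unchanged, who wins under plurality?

Grace

First-place totals with the altered ballot: Frank 8, Hank 1, Dave 0, Bob 0, Grace 9.
The winner is unchanged: still Grace.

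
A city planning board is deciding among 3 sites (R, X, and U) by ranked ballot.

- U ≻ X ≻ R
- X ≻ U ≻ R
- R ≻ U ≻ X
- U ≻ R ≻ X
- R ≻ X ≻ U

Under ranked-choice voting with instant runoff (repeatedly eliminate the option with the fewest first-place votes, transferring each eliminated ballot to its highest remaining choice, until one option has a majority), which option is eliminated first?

Round 1: R 2, U 2, X 1. X has the fewest and is eliminated.
Round 2: U 3, R 2. U has a majority.

X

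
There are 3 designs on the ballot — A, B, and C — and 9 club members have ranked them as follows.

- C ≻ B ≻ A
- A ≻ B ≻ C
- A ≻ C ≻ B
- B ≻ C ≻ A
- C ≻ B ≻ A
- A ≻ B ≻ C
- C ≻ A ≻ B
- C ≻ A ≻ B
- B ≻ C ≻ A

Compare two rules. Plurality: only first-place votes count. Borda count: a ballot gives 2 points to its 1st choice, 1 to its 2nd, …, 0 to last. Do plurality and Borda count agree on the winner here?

Yes

Plurality first-place counts: A 3, B 2, C 4 → C.
Borda totals: A 8, B 8, C 11 → C.
The two rules agree on C.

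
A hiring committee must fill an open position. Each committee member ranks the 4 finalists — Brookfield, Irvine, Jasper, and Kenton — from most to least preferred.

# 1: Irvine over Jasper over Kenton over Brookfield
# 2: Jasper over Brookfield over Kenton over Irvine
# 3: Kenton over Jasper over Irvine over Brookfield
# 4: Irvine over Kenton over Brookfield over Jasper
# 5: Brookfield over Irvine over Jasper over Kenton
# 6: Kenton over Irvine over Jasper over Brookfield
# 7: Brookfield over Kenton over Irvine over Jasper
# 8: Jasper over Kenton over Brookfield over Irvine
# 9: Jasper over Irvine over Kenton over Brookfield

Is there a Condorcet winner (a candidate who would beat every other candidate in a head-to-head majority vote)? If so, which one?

Head-to-head results (9 voters total):
Brookfield vs Irvine: Irvine wins 5–4.
Brookfield vs Jasper: Jasper wins 6–3.
Brookfield vs Kenton: Kenton wins 6–3.
Irvine vs Jasper: Irvine wins 5–4.
Irvine vs Kenton: Kenton wins 5–4.
Jasper vs Kenton: Jasper wins 5–4.
No candidate beats all others: Irvine beats Jasper beats Kenton beats Irvine, a majority cycle.

None — there is no Condorcet winner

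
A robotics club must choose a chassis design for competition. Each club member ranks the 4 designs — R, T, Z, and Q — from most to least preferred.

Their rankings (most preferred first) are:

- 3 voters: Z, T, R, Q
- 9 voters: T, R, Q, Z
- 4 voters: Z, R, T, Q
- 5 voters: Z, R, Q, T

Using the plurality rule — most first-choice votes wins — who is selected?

First-place vote totals:
  R: 0
  T: 9
  Z: 12
  Q: 0
Z has the most first-place votes.

Z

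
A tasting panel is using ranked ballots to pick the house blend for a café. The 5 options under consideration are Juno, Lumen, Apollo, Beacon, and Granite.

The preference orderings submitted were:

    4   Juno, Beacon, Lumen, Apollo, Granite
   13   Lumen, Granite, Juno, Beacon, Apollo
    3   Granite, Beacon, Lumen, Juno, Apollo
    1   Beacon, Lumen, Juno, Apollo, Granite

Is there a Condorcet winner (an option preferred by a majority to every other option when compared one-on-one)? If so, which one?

Lumen

Head-to-head results (21 voters total):
Juno vs Lumen: Lumen wins 17–4.
Juno vs Apollo: Juno wins 21–0.
Juno vs Beacon: Juno wins 17–4.
Juno vs Granite: Granite wins 16–5.
Lumen vs Apollo: Lumen wins 21–0.
Lumen vs Beacon: Lumen wins 13–8.
Lumen vs Granite: Lumen wins 18–3.
Apollo vs Beacon: Beacon wins 21–0.
Apollo vs Granite: Granite wins 16–5.
Beacon vs Granite: Granite wins 16–5.
Lumen beats each rival — Juno (17–4), Apollo (21–0), Beacon (13–8), Granite (18–3) — so Lumen is the Condorcet winner.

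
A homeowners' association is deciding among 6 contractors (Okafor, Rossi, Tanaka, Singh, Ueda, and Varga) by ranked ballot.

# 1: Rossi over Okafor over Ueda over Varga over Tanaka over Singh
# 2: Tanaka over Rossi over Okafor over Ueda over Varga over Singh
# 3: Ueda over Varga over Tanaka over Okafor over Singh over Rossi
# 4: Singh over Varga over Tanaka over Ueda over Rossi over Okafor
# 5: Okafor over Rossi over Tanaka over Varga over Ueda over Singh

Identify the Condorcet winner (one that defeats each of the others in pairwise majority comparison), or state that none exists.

No Condorcet winner

Head-to-head results (5 voters total):
Okafor vs Rossi: Rossi wins 3–2.
Okafor vs Tanaka: Tanaka wins 3–2.
Okafor vs Singh: Okafor wins 4–1.
Okafor vs Ueda: Okafor wins 3–2.
Okafor vs Varga: Okafor wins 3–2.
Rossi vs Tanaka: Tanaka wins 3–2.
Rossi vs Singh: Rossi wins 3–2.
Rossi vs Ueda: Rossi wins 3–2.
Rossi vs Varga: Rossi wins 3–2.
Tanaka vs Singh: Tanaka wins 4–1.
Tanaka vs Ueda: Tanaka wins 3–2.
Tanaka vs Varga: Varga wins 3–2.
Singh vs Ueda: Ueda wins 4–1.
Singh vs Varga: Varga wins 4–1.
Ueda vs Varga: Ueda wins 3–2.
No candidate beats all others: Okafor beats Varga beats Tanaka beats Okafor, a majority cycle.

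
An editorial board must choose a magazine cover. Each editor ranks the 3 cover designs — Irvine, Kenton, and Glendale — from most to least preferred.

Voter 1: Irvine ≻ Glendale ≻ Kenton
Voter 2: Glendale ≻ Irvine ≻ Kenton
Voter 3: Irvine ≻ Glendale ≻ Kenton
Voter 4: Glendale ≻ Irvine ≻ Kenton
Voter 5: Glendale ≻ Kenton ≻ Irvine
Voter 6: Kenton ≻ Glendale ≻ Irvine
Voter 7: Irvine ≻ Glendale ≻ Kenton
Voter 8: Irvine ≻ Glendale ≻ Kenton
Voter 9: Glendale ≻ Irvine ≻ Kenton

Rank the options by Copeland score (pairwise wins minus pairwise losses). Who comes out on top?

Glendale

Pairwise results:
  Irvine vs Kenton: Irvine wins 7–2.
  Irvine vs Glendale: Glendale wins 5–4.
  Kenton vs Glendale: Glendale wins 8–1.
Copeland scores (wins − losses):
  Irvine: 1 − 1 = 0
  Kenton: 0 − 2 = -2
  Glendale: 2 − 0 = 2
Glendale has the best Copeland score.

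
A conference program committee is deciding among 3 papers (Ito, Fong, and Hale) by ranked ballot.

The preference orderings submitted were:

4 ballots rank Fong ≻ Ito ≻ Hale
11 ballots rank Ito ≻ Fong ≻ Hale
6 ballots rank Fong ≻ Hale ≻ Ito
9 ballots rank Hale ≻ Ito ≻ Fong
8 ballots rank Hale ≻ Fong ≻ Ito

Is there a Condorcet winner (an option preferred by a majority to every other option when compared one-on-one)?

Head-to-head results (38 voters total):
Ito vs Fong: Ito wins 20–18.
Ito vs Hale: Hale wins 23–15.
Fong vs Hale: Fong wins 21–17.
No candidate beats all others: Ito beats Fong beats Hale beats Ito, a majority cycle.

No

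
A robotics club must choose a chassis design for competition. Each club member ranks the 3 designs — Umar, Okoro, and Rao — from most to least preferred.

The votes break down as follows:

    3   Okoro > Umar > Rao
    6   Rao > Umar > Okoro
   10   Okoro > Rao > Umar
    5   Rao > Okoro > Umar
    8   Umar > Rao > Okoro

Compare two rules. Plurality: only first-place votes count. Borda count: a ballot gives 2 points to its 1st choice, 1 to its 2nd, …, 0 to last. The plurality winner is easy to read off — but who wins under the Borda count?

Plurality first-place counts: Umar 8, Okoro 13, Rao 11 → Okoro.
Borda totals: Umar 25, Okoro 31, Rao 40 → Rao.

Rao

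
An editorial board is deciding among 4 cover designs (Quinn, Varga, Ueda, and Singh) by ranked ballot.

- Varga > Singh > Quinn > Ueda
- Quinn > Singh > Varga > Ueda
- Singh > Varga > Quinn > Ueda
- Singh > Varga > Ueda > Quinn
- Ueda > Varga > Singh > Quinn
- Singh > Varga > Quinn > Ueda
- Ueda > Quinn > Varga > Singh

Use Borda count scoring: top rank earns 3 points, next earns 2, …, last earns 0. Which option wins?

Singh

Borda scores:
  Quinn: 1 + 3 + 1 + 0 + 0 + 1 + 2 = 8
  Varga: 3 + 1 + 2 + 2 + 2 + 2 + 1 = 13
  Ueda: 0 + 0 + 0 + 1 + 3 + 0 + 3 = 7
  Singh: 2 + 2 + 3 + 3 + 1 + 3 + 0 = 14
Singh has the highest total.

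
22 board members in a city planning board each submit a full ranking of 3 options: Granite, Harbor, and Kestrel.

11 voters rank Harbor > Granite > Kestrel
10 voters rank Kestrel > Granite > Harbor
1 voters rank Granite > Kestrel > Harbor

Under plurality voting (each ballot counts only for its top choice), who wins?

First-place vote totals:
  Granite: 1
  Harbor: 11
  Kestrel: 10
Harbor has the most first-place votes.

Harbor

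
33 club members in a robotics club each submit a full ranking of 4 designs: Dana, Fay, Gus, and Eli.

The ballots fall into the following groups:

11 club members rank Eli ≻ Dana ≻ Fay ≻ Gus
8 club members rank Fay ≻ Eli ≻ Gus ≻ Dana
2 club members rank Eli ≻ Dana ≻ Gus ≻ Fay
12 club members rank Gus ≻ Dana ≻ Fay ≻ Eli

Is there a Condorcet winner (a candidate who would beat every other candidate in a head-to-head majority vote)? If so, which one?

None — there is no Condorcet winner

Head-to-head results (33 voters total):
Dana vs Fay: Dana wins 25–8.
Dana vs Gus: Gus wins 20–13.
Dana vs Eli: Eli wins 21–12.
Fay vs Gus: Fay wins 19–14.
Fay vs Eli: Fay wins 20–13.
Gus vs Eli: Eli wins 21–12.
No candidate beats all others: Dana beats Fay beats Gus beats Dana, a majority cycle.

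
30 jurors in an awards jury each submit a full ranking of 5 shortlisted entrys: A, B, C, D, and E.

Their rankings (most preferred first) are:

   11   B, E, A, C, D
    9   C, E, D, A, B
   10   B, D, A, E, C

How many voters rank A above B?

Ballots ranking A above B: 9.
Ballots ranking B above A: 11+10 = 21.
So 9 of 30 voters prefer A to B.

9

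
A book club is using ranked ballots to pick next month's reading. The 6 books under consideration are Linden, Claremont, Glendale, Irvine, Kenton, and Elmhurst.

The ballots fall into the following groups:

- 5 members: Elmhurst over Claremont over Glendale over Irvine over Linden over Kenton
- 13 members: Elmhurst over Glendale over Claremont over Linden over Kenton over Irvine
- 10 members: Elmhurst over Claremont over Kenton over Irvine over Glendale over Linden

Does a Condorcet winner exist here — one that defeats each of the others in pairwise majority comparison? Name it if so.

Elmhurst

Head-to-head results (28 voters total):
Linden vs Claremont: Claremont wins 28–0.
Linden vs Glendale: Glendale wins 28–0.
Linden vs Irvine: Irvine wins 15–13.
Linden vs Kenton: Linden wins 18–10.
Linden vs Elmhurst: Elmhurst wins 28–0.
Claremont vs Glendale: Claremont wins 15–13.
Claremont vs Irvine: Claremont wins 28–0.
Claremont vs Kenton: Claremont wins 28–0.
Claremont vs Elmhurst: Elmhurst wins 28–0.
Glendale vs Irvine: Glendale wins 18–10.
Glendale vs Kenton: Glendale wins 18–10.
Glendale vs Elmhurst: Elmhurst wins 28–0.
Irvine vs Kenton: Kenton wins 23–5.
Irvine vs Elmhurst: Elmhurst wins 28–0.
Kenton vs Elmhurst: Elmhurst wins 28–0.
Elmhurst beats each rival — Linden (28–0), Claremont (28–0), Glendale (28–0), Irvine (28–0), Kenton (28–0) — so Elmhurst is the Condorcet winner.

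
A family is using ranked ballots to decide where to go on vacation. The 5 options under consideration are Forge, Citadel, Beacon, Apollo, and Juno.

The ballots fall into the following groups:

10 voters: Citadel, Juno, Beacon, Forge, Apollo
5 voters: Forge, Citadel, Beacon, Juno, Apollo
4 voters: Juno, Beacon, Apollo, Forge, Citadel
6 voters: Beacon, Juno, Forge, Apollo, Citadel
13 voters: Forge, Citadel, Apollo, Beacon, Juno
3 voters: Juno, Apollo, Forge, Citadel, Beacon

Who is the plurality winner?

Forge

First-place vote totals:
  Forge: 18
  Citadel: 10
  Beacon: 6
  Apollo: 0
  Juno: 7
Forge has the most first-place votes.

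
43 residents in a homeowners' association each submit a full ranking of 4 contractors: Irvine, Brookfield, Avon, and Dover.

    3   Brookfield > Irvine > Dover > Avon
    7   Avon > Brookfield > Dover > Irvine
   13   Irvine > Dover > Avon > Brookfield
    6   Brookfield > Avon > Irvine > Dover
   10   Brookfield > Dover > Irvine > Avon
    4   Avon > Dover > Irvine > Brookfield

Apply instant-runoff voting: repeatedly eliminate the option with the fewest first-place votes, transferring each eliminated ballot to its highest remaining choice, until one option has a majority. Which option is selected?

Round 1: Brookfield 19, Irvine 13, Avon 11, Dover 0. Dover has the fewest and is eliminated.
Round 2: Brookfield 19, Irvine 13, Avon 11. Avon has the fewest and is eliminated.
Round 3: Brookfield 26, Irvine 17. Brookfield has a majority.

Brookfield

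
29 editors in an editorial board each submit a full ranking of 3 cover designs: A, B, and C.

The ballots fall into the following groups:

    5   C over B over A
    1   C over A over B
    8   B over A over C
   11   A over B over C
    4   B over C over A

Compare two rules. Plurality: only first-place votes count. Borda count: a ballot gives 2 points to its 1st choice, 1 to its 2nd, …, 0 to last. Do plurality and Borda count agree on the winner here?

Yes

Plurality first-place counts: A 11, B 12, C 6 → B.
Borda totals: A 31, B 40, C 16 → B.
The two rules agree on B.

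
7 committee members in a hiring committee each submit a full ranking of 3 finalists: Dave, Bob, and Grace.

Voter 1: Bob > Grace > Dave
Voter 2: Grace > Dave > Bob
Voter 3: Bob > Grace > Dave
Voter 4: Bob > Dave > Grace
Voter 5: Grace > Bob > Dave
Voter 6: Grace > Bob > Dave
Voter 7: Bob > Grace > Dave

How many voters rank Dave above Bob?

1

Ballots ranking Dave above Bob: 1.
Ballots ranking Bob above Dave: 6.
So 1 of 7 voters prefer Dave to Bob.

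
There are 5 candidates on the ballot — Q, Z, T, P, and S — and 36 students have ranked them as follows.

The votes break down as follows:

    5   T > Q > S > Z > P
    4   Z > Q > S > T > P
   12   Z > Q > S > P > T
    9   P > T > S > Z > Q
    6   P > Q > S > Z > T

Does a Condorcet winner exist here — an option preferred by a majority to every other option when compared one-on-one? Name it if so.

None — there is no Condorcet winner

Head-to-head results (36 voters total):
Q vs Z: Z wins 25–11.
Q vs T: Q wins 22–14.
Q vs P: Q wins 21–15.
Q vs S: Q wins 27–9.
Z vs T: Z wins 22–14.
Z vs P: Z wins 21–15.
Z vs S: S wins 20–16.
T vs P: P wins 27–9.
T vs S: S wins 22–14.
P vs S: S wins 21–15.
No candidate beats all others: Q beats S beats Z beats Q, a majority cycle.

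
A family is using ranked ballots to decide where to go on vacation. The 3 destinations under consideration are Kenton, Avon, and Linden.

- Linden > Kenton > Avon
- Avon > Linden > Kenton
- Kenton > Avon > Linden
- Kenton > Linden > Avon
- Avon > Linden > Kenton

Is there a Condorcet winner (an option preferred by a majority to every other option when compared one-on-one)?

No

Head-to-head results (5 voters total):
Kenton vs Avon: Kenton wins 3–2.
Kenton vs Linden: Linden wins 3–2.
Avon vs Linden: Avon wins 3–2.
No candidate beats all others: Kenton beats Avon beats Linden beats Kenton, a majority cycle.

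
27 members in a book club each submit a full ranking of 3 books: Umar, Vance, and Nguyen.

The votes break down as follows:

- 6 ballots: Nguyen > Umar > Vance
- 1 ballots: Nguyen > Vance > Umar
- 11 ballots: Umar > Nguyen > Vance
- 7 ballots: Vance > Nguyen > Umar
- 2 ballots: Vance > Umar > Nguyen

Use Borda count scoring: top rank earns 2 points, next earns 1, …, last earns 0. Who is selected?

Nguyen

Borda scores:
  Umar: 6·1 + 0 + 11·2 + 7·0 + 2·1 = 30
  Vance: 6·0 + 1 + 11·0 + 7·2 + 2·2 = 19
  Nguyen: 6·2 + 2 + 11·1 + 7·1 + 2·0 = 32
Nguyen has the highest total.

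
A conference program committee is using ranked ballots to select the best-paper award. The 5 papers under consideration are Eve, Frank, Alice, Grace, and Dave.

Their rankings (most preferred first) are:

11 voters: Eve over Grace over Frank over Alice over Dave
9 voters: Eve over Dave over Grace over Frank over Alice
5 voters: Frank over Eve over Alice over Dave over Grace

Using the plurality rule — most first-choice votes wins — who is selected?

First-place vote totals:
  Eve: 20
  Frank: 5
  Alice: 0
  Grace: 0
  Dave: 0
Eve has the most first-place votes.

Eve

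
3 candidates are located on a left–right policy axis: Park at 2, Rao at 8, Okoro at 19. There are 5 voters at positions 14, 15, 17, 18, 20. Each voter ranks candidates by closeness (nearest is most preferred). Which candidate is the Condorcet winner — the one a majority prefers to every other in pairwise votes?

Okoro

With single-peaked preferences on a line, the Condorcet winner is the candidate closest to the median voter.
The median voter (position 17) is closest to Okoro at 19.
Check: Okoro vs Rao — voters closer to Okoro: 5 of 5.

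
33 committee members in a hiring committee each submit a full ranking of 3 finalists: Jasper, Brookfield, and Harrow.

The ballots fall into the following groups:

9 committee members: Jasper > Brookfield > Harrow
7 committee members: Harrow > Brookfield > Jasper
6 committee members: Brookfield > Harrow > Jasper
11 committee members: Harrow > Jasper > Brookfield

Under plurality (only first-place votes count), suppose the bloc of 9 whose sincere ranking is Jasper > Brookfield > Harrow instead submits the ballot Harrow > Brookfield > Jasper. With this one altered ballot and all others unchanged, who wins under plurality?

First-place totals with the altered ballot: Jasper 0, Brookfield 6, Harrow 27.
The winner is unchanged: still Harrow.

Harrow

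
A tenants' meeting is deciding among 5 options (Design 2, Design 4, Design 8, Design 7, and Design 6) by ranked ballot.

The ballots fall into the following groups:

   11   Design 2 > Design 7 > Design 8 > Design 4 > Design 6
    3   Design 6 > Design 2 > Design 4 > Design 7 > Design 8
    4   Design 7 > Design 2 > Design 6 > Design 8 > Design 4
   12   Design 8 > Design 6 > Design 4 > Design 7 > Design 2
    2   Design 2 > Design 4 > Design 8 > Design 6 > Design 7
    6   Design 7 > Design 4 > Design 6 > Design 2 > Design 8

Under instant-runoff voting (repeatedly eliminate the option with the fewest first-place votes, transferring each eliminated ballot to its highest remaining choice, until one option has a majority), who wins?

Design 2

Round 1: Design 2 13, Design 8 12, Design 7 10, Design 6 3, Design 4 0. Design 4 has the fewest and is eliminated.
Round 2: Design 2 13, Design 8 12, Design 7 10, Design 6 3. Design 6 has the fewest and is eliminated.
Round 3: Design 2 16, Design 8 12, Design 7 10. Design 7 has the fewest and is eliminated.
Round 4: Design 2 26, Design 8 12. Design 2 has a majority.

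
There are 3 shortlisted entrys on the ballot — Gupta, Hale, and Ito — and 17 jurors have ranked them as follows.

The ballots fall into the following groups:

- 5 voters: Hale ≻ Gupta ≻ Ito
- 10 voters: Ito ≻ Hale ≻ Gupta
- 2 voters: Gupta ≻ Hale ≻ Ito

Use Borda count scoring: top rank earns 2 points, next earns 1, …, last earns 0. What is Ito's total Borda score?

Borda scores:
  Gupta: 5·1 + 10·0 + 2·2 = 9
  Hale: 5·2 + 10·1 + 2·1 = 22
  Ito: 5·0 + 10·2 + 2·0 = 20

20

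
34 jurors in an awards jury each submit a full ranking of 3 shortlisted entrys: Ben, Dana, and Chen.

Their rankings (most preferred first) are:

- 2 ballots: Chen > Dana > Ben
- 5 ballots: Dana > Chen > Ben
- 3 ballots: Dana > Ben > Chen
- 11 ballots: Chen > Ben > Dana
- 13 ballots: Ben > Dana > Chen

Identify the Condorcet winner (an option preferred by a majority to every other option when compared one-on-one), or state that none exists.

No Condorcet winner

Head-to-head results (34 voters total):
Ben vs Dana: Ben wins 24–10.
Ben vs Chen: Chen wins 18–16.
Dana vs Chen: Dana wins 21–13.
No candidate beats all others: Ben beats Dana beats Chen beats Ben, a majority cycle.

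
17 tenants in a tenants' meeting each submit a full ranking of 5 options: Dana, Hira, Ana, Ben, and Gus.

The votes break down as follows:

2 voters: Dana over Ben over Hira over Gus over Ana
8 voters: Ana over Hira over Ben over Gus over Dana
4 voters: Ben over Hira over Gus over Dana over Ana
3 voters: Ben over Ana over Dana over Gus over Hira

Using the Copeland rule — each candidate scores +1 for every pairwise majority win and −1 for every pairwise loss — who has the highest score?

Pairwise results:
  Dana vs Hira: Hira wins 12–5.
  Dana vs Ana: Ana wins 11–6.
  Dana vs Ben: Ben wins 15–2.
  Dana vs Gus: Gus wins 12–5.
  Hira vs Ana: Ana wins 11–6.
  Hira vs Ben: Ben wins 9–8.
  Hira vs Gus: Hira wins 14–3.
  Ana vs Ben: Ben wins 9–8.
  Ana vs Gus: Ana wins 11–6.
  Ben vs Gus: Ben wins 17–0.
Copeland scores (wins − losses):
  Dana: 0 − 4 = -4
  Hira: 2 − 2 = 0
  Ana: 3 − 1 = 2
  Ben: 4 − 0 = 4
  Gus: 1 − 3 = -2
Ben has the best Copeland score.

Ben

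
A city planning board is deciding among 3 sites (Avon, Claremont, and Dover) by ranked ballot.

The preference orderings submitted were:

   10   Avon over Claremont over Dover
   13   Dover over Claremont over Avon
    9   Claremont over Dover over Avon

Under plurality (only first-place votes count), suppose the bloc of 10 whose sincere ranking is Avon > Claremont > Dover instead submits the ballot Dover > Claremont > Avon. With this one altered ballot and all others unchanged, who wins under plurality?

Dover

First-place totals with the altered ballot: Avon 0, Claremont 9, Dover 23.
The winner is unchanged: still Dover.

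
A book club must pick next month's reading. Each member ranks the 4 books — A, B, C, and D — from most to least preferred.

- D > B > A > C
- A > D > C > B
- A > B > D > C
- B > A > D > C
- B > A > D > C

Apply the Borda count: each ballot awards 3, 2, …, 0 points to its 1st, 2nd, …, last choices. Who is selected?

A

Borda scores:
  A: 1 + 3 + 3 + 2 + 2 = 11
  B: 2 + 0 + 2 + 3 + 3 = 10
  C: 0 + 1 + 0 + 0 + 0 = 1
  D: 3 + 2 + 1 + 1 + 1 = 8
A has the highest total.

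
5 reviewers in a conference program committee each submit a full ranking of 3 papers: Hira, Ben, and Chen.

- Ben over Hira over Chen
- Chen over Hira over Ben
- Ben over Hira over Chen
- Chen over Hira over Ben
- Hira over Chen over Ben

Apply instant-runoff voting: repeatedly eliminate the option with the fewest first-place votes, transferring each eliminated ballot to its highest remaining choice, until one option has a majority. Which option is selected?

Chen

Round 1: Ben 2, Chen 2, Hira 1. Hira has the fewest and is eliminated.
Round 2: Chen 3, Ben 2. Chen has a majority.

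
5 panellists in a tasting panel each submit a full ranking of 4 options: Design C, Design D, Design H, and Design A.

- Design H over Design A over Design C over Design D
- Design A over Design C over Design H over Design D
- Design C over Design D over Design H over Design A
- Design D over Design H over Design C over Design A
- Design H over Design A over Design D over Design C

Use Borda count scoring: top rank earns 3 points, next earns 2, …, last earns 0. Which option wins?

Design H

Borda scores:
  Design C: 1 + 2 + 3 + 1 + 0 = 7
  Design D: 0 + 0 + 2 + 3 + 1 = 6
  Design H: 3 + 1 + 1 + 2 + 3 = 10
  Design A: 2 + 3 + 0 + 0 + 2 = 7
Design H has the highest total.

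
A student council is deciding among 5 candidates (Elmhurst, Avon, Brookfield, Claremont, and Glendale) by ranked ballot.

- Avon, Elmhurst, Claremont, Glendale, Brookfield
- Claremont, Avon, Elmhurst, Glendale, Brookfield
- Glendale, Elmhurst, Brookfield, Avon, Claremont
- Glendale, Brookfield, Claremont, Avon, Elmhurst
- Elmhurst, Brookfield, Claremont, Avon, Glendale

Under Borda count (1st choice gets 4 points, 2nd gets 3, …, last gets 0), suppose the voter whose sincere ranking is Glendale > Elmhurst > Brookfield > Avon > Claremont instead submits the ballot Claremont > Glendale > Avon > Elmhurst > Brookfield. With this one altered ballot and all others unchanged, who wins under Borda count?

Claremont

Borda totals with the altered ballot: Elmhurst 10, Avon 11, Brookfield 6, Claremont 14, Glendale 9.
The switch changes the winner from Elmhurst to Claremont.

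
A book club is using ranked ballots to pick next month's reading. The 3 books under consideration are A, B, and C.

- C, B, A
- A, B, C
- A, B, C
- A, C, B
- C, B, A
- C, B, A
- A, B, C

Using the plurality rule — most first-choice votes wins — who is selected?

First-place vote totals:
  A: 4
  B: 0
  C: 3
A has the most first-place votes.

A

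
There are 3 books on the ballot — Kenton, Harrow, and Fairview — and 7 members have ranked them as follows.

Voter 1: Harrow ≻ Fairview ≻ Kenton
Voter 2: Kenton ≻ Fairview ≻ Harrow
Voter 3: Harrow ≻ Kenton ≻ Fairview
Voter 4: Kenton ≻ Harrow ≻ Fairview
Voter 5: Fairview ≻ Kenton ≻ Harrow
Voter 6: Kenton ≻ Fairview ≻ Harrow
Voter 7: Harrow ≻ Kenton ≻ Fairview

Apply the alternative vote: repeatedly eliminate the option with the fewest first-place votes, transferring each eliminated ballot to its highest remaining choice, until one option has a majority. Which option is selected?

Kenton

Round 1: Kenton 3, Harrow 3, Fairview 1. Fairview has the fewest and is eliminated.
Round 2: Kenton 4, Harrow 3. Kenton has a majority.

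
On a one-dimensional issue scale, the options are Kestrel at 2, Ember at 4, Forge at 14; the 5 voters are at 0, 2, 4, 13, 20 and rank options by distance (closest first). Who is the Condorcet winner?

With single-peaked preferences on a line, the Condorcet winner is the candidate closest to the median voter.
The median voter (position 4) is closest to Ember at 4.
Check: Ember vs Forge — voters closer to Ember: 3 of 5.

Ember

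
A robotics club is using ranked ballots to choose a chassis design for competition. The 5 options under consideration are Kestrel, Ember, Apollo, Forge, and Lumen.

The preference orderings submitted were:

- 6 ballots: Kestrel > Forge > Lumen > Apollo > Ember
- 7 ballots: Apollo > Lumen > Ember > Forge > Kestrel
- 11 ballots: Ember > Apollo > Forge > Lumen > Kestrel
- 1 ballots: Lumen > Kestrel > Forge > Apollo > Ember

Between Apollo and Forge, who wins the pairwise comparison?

Apollo

Ballots ranking Apollo above Forge: 7+11 = 18.
Ballots ranking Forge above Apollo: 6+1 = 7.
Apollo wins the head-to-head, 18–7.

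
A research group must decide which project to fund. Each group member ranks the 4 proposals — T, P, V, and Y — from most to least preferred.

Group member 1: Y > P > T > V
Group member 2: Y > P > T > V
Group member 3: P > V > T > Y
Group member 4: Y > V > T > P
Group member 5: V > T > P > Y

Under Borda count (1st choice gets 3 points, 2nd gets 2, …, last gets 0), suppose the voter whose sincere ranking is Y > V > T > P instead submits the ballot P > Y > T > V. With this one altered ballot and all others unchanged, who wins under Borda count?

P

Borda totals with the altered ballot: T 6, P 11, V 5, Y 8.
The switch changes the winner from Y to P.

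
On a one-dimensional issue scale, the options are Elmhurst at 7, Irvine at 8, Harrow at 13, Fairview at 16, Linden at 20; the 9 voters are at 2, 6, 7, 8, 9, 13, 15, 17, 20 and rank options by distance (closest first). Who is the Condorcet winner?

With single-peaked preferences on a line, the Condorcet winner is the candidate closest to the median voter.
The median voter (position 9) is closest to Irvine at 8.
Check: Irvine vs Fairview — voters closer to Irvine: 5 of 9.

Irvine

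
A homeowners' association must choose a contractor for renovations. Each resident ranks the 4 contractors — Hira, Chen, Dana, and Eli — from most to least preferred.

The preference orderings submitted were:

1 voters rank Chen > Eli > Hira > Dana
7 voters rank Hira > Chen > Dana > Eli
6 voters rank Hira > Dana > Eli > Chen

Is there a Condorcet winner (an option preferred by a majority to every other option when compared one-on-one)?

Head-to-head results (14 voters total):
Hira vs Chen: Hira wins 13–1.
Hira vs Dana: Hira wins 14–0.
Hira vs Eli: Hira wins 13–1.
Chen vs Dana: Chen wins 8–6.
Chen vs Eli: Chen wins 8–6.
Dana vs Eli: Dana wins 13–1.
Hira beats each rival — Chen (13–1), Dana (14–0), Eli (13–1) — so Hira is the Condorcet winner.

Yes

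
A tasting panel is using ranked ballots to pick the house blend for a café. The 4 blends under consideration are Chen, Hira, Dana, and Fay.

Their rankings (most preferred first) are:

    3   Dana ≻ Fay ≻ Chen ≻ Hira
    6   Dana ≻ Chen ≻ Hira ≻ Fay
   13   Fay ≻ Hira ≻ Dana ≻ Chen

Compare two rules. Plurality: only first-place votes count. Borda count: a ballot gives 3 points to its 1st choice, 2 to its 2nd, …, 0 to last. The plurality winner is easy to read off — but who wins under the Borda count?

Fay

Plurality first-place counts: Chen 0, Hira 0, Dana 9, Fay 13 → Fay.
Borda totals: Chen 15, Hira 32, Dana 40, Fay 45 → Fay.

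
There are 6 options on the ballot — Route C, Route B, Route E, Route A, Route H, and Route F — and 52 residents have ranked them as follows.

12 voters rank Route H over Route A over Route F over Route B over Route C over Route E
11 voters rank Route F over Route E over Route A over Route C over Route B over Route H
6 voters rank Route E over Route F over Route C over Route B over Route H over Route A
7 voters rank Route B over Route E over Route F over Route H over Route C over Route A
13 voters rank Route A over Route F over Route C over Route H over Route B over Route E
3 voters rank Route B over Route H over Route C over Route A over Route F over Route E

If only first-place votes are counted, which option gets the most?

Route A

First-place vote totals:
  Route C: 0
  Route B: 10
  Route E: 6
  Route A: 13
  Route H: 12
  Route F: 11
Route A has the most first-place votes.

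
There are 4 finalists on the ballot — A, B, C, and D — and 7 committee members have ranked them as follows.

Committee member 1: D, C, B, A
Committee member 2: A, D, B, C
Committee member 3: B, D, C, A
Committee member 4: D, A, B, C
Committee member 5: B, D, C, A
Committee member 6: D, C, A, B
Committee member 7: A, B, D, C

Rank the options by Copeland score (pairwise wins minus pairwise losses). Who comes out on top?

D

Pairwise results:
  A vs B: A wins 4–3.
  A vs C: C wins 4–3.
  A vs D: D wins 5–2.
  B vs C: B wins 5–2.
  B vs D: D wins 4–3.
  C vs D: D wins 7–0.
Copeland scores (wins − losses):
  A: 1 − 2 = -1
  B: 1 − 2 = -1
  C: 1 − 2 = -1
  D: 3 − 0 = 3
D has the best Copeland score.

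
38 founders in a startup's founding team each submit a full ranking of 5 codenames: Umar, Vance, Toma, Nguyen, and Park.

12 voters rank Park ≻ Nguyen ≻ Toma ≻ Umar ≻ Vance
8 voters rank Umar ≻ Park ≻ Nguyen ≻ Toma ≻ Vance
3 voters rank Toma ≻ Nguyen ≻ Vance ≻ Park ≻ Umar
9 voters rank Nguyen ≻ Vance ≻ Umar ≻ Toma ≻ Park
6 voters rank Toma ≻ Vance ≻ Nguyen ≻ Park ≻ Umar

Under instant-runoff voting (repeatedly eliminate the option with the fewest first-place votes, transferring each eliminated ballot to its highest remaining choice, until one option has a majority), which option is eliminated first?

Vance

Round 1: Park 12, Toma 9, Nguyen 9, Umar 8, Vance 0. Vance has the fewest and is eliminated.
Round 2: Park 12, Toma 9, Nguyen 9, Umar 8. Umar has the fewest and is eliminated.
Round 3: Park 20, Toma 9, Nguyen 9. Park has a majority.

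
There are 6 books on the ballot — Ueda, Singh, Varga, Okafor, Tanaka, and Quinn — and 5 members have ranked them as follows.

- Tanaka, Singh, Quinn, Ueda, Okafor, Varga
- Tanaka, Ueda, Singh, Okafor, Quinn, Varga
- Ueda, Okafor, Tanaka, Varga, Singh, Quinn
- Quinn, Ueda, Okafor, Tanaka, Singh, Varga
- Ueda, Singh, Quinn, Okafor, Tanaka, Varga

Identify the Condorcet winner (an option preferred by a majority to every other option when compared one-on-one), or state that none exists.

Head-to-head results (5 voters total):
Ueda vs Singh: Ueda wins 4–1.
Ueda vs Varga: Ueda wins 5–0.
Ueda vs Okafor: Ueda wins 5–0.
Ueda vs Tanaka: Ueda wins 3–2.
Ueda vs Quinn: Ueda wins 3–2.
Singh vs Varga: Singh wins 4–1.
Singh vs Okafor: Singh wins 3–2.
Singh vs Tanaka: Tanaka wins 4–1.
Singh vs Quinn: Singh wins 4–1.
Varga vs Okafor: Okafor wins 5–0.
Varga vs Tanaka: Tanaka wins 5–0.
Varga vs Quinn: Quinn wins 4–1.
Okafor vs Tanaka: Okafor wins 3–2.
Okafor vs Quinn: Quinn wins 3–2.
Tanaka vs Quinn: Tanaka wins 3–2.
Ueda beats each rival — Singh (4–1), Varga (5–0), Okafor (5–0), Tanaka (3–2), Quinn (3–2) — so Ueda is the Condorcet winner.

Ueda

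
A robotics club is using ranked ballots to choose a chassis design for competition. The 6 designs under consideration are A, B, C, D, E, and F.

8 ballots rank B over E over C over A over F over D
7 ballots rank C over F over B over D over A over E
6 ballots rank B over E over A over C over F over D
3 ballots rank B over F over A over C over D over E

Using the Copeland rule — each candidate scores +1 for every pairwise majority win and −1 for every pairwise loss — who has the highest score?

Pairwise results:
  A vs B: B wins 24–0.
  A vs C: C wins 15–9.
  A vs D: A wins 17–7.
  A vs E: E wins 14–10.
  A vs F: A wins 14–10.
  B vs C: B wins 17–7.
  B vs D: B wins 24–0.
  B vs E: B wins 24–0.
  B vs F: B wins 17–7.
  C vs D: C wins 24–0.
  C vs E: E wins 14–10.
  C vs F: C wins 21–3.
  D vs E: E wins 14–10.
  D vs F: F wins 24–0.
  E vs F: E wins 14–10.
Copeland scores (wins − losses):
  A: 2 − 3 = -1
  B: 5 − 0 = 5
  C: 3 − 2 = 1
  D: 0 − 5 = -5
  E: 4 − 1 = 3
  F: 1 − 4 = -3
B has the best Copeland score.

B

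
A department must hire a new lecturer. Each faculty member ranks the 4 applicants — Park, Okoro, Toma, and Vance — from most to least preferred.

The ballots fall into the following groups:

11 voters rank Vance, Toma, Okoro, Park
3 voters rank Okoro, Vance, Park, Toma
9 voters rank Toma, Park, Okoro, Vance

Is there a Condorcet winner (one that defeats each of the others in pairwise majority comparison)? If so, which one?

Head-to-head results (23 voters total):
Park vs Okoro: Okoro wins 14–9.
Park vs Toma: Toma wins 20–3.
Park vs Vance: Vance wins 14–9.
Okoro vs Toma: Toma wins 20–3.
Okoro vs Vance: Okoro wins 12–11.
Toma vs Vance: Vance wins 14–9.
No candidate beats all others: Okoro beats Vance beats Toma beats Okoro, a majority cycle.

No Condorcet winner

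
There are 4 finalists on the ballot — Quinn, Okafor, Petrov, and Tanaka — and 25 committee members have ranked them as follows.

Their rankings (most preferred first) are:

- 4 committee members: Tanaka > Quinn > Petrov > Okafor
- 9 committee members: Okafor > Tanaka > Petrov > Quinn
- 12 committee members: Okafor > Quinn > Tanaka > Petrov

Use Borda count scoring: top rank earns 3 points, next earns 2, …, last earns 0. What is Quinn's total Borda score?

32

Borda scores:
  Quinn: 4·2 + 9·0 + 12·2 = 32
  Okafor: 4·0 + 9·3 + 12·3 = 63
  Petrov: 4·1 + 9·1 + 12·0 = 13
  Tanaka: 4·3 + 9·2 + 12·1 = 42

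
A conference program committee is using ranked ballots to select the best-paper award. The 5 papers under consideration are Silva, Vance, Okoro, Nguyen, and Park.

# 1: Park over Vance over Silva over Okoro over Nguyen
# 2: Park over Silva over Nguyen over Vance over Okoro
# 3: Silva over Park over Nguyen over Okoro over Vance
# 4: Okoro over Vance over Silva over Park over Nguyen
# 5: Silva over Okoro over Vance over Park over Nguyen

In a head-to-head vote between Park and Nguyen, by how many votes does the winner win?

5

Ballots ranking Park above Nguyen: 5.
Ballots ranking Nguyen above Park: 0.
Park wins 5–0, a margin of 5.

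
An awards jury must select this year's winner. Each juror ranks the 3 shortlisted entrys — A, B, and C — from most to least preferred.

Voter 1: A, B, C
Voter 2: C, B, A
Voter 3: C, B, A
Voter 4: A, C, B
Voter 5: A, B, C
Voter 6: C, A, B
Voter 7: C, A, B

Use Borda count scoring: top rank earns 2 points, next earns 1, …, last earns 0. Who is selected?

Borda scores:
  A: 2 + 0 + 0 + 2 + 2 + 1 + 1 = 8
  B: 1 + 1 + 1 + 0 + 1 + 0 + 0 = 4
  C: 0 + 2 + 2 + 1 + 0 + 2 + 2 = 9
C has the highest total.

C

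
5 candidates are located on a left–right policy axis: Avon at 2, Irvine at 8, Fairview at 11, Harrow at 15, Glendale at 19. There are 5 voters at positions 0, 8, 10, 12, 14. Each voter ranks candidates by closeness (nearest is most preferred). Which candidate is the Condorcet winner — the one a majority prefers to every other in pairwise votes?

Fairview

With single-peaked preferences on a line, the Condorcet winner is the candidate closest to the median voter.
The median voter (position 10) is closest to Fairview at 11.
Check: Fairview vs Glendale — voters closer to Fairview: 5 of 5.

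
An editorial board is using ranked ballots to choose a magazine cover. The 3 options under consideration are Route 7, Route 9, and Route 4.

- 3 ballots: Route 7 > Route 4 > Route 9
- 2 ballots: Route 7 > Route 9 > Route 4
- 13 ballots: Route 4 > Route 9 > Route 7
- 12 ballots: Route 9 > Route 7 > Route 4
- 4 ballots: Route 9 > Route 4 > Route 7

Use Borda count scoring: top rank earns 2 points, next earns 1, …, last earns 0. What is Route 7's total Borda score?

22

Borda scores:
  Route 7: 3·2 + 2·2 + 13·0 + 12·1 + 4·0 = 22
  Route 9: 3·0 + 2·1 + 13·1 + 12·2 + 4·2 = 47
  Route 4: 3·1 + 2·0 + 13·2 + 12·0 + 4·1 = 33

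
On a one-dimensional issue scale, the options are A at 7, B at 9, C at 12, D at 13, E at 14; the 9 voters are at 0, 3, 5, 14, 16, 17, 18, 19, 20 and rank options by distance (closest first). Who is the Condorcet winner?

E

With single-peaked preferences on a line, the Condorcet winner is the candidate closest to the median voter.
The median voter (position 16) is closest to E at 14.
Check: E vs B — voters closer to E: 6 of 9.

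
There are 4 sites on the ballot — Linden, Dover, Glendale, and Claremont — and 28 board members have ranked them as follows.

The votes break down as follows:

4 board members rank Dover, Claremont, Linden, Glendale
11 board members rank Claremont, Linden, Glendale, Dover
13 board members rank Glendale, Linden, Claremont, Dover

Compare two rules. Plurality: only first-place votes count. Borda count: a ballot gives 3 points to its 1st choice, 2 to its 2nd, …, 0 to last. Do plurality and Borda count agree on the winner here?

No

Plurality first-place counts: Linden 0, Dover 4, Glendale 13, Claremont 11 → Glendale.
Borda totals: Linden 52, Dover 12, Glendale 50, Claremont 54 → Claremont.
The two rules disagree: plurality picks Glendale, Borda picks Claremont.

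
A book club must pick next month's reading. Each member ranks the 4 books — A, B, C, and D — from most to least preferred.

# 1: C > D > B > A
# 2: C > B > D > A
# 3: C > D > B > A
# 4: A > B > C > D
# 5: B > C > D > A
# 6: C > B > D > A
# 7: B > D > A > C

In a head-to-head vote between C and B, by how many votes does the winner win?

1

Ballots ranking C above B: 4.
Ballots ranking B above C: 3.
C wins 4–3, a margin of 1.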